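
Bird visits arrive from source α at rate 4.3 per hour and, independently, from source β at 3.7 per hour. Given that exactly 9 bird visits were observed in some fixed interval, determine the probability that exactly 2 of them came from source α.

Given the total, each event is independently from source α with probability p = λ_α/(λ_α+λ_β) = 4.3/8 = 0.5375.
So K ~ Binomial(9, 4.3/8): P(K = 2) = C(9,2) · (4.3/8)^2 · (3.7/8)^7 ≈ 0.0471.

0.0471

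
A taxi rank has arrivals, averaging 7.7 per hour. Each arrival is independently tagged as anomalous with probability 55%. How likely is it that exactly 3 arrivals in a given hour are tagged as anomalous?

0.1833

Thinning: the arrivals that are tagged as anomalous themselves form a Poisson process with rate 0.55 × 7.7 = 4.235 per hour.
So μ = 4.235.
P(N = 3) = e^(−4.235) · 4.235^3/3! ≈ 0.1833.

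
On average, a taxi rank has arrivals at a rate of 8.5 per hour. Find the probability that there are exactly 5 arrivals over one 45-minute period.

Over the interval, μ = 8.5 × 0.75 = 6.375 (a 45-minute period = 0.75 hours).
P(N = 5) = e^(−μ) μ^5/5! = e^(−6.375) · 6.375^5/120 ≈ 0.1495.

0.1495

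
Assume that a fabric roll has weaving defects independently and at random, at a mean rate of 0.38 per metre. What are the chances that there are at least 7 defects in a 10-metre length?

0.0909

Over the interval, μ = 0.38 × 10 = 3.8 (a 10-metre length = 10 metres).
P(N ≥ 7) = 1 − P(N ≤ 6) = 1 − Σ_{j=0}^{6} e^(−μ) μ^j/j! ≈ 0.0909.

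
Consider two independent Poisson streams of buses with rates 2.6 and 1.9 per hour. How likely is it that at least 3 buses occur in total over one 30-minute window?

Independent Poisson processes superpose: combined rate λ = 2.6 + 1.9 = 4.5 per hour.
Over the interval, μ = 4.5 × 0.5 = 2.25 (a 30-minute window = 0.5 hours).
P(N ≥ 3) = 1 − P(N ≤ 2) ≈ 0.3907.

0.3907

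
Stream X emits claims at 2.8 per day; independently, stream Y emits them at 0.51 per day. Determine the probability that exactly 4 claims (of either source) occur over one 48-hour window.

Independent Poisson processes superpose: combined rate λ = 2.8 + 0.51 = 3.31 per day.
Over the interval, μ = 3.31 × 2 = 6.62 (a 48-hour window = 2 days).
P(N = 4) = e^(−6.62) · 6.62^4/4! ≈ 0.1067.

0.1067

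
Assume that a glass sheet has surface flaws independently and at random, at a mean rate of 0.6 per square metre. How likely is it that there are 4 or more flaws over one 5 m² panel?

Over the interval, μ = 0.6 × 5 = 3 (a 5 m² panel = 5 square metres).
P(N ≥ 4) = 1 − P(N ≤ 3) = 1 − Σ_{j=0}^{3} e^(−μ) μ^j/j! ≈ 0.3528.

0.3528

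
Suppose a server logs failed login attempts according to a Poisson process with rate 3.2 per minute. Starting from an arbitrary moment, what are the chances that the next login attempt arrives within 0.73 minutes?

0.9033

Inter-arrival times are exponential with rate λ = 3.2 per minute.
P(T ≤ 0.73) = 1 − e^(−λt) = 1 − e^(−3.2 × 0.73) = 1 − e^(−2.336) ≈ 0.9033.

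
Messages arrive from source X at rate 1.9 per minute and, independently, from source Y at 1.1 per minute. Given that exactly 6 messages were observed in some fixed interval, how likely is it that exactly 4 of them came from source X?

0.3245

Given the total, each event is independently from source X with probability p = λ_X/(λ_X+λ_Y) = 1.9/3 ≈ 0.6333.
So K ~ Binomial(6, 1.9/3): P(K = 4) = C(6,4) · (1.9/3)^4 · (1.1/3)^2 ≈ 0.3245.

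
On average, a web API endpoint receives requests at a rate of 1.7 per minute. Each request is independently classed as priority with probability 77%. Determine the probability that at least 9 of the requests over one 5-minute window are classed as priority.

Thinning: the requests that are classed as priority themselves form a Poisson process with rate 0.77 × 1.7 = 1.309 per minute.
Over the interval, μ = 1.309 × 5 = 6.545 (a 5-minute window = 5 minutes).
P(N ≥ 9) = 1 − P(N ≤ 8) ≈ 0.2138.

0.2138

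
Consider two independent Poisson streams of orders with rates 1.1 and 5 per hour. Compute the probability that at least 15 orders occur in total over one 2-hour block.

Independent Poisson processes superpose: combined rate λ = 1.1 + 5 = 6.1 per hour.
Over the interval, μ = 6.1 × 2 = 12.2 (a 2-hour block = 2 hours).
P(N ≥ 15) = 1 − P(N ≤ 14) ≈ 0.2464.

0.2464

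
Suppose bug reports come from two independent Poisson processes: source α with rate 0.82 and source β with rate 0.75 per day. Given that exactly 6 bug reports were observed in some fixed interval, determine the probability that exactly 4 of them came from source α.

0.2547

Given the total, each event is independently from source α with probability p = λ_α/(λ_α+λ_β) = 0.82/1.57 ≈ 0.5223.
So K ~ Binomial(6, 0.82/1.57): P(K = 4) = C(6,4) · (0.82/1.57)^4 · (0.75/1.57)^2 ≈ 0.2547.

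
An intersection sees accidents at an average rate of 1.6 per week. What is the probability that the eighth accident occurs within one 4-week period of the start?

Over the interval, μ = 1.6 × 4 = 6.4 (a 4-week period = 4 weeks).
The eighth arrival falls in the interval iff at least 8 events occur there: P(S_8 ≤ t) = P(N ≥ 8) = 1 − P(N ≤ 7) ≈ 0.3127.

0.3127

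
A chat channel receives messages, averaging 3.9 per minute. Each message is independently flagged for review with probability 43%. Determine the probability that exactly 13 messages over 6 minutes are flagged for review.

Thinning: the messages that are flagged for review themselves form a Poisson process with rate 0.43 × 3.9 = 1.677 per minute.
Over the interval, μ = 1.677 × 6 = 10.062 (6 minutes).
P(N = 13) = e^(−10.062) · 10.062^13/13! ≈ 0.0743.

0.0743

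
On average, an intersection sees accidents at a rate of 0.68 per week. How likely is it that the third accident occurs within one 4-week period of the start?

Over the interval, μ = 0.68 × 4 = 2.72 (a 4-week period = 4 weeks).
The third arrival falls in the interval iff at least 3 events occur there: P(S_3 ≤ t) = P(N ≥ 3) = 1 − P(N ≤ 2) ≈ 0.5113.

0.5113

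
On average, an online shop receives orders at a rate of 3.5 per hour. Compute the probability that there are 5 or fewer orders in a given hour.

0.8576

With mean μ = 3.5 per hour,
P(N ≤ 5) = Σ_{j=0}^{5} e^(−μ) μ^j/j! ≈ 0.8576.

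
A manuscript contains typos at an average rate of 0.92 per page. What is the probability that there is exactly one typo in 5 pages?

Over the interval, μ = 0.92 × 5 = 4.6 (5 pages).
P(N = 1) = e^(−μ) μ^1/1! = e^(−4.6) · 4.6^1/1 ≈ 0.0462.

0.0462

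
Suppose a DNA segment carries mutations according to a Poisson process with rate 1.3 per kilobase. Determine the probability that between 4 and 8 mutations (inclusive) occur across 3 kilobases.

Over the interval, μ = 1.3 × 3 = 3.9 (3 kilobases).
P(4 ≤ N ≤ 8) = Σ_{j=4}^{8} e^(−3.9) · 3.9^j/j! ≈ 0.5282.

0.5282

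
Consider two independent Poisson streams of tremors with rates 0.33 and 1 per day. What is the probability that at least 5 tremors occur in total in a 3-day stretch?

0.3692

Independent Poisson processes superpose: combined rate λ = 0.33 + 1 = 1.33 per day.
Over the interval, μ = 1.33 × 3 = 3.99 (a 3-day stretch = 3 days).
P(N ≥ 5) = 1 − P(N ≤ 4) ≈ 0.3692.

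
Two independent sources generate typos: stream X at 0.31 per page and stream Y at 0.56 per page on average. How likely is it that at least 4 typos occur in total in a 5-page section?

Independent Poisson processes superpose: combined rate λ = 0.31 + 0.56 = 0.87 per page.
Over the interval, μ = 0.87 × 5 = 4.35 (a 5-page section = 5 pages).
P(N ≥ 4) = 1 − P(N ≤ 3) ≈ 0.6318.

0.6318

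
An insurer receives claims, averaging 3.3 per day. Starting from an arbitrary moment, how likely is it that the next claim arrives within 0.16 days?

Inter-arrival times are exponential with rate λ = 3.3 per day.
P(T ≤ 0.16) = 1 − e^(−λt) = 1 − e^(−3.3 × 0.16) = 1 − e^(−0.528) ≈ 0.4102.

0.4102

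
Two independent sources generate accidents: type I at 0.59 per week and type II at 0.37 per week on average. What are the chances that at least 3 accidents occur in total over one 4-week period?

0.7375

Independent Poisson processes superpose: combined rate λ = 0.59 + 0.37 = 0.96 per week.
Over the interval, μ = 0.96 × 4 = 3.84 (a 4-week period = 4 weeks).
P(N ≥ 3) = 1 − P(N ≤ 2) ≈ 0.7375.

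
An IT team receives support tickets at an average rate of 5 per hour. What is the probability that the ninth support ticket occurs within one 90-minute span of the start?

0.3380

Over the interval, μ = 5 × 1.5 = 7.5 (a 90-minute span = 1.5 hours).
The ninth arrival falls in the interval iff at least 9 events occur there: P(S_9 ≤ t) = P(N ≥ 9) = 1 − P(N ≤ 8) ≈ 0.3380.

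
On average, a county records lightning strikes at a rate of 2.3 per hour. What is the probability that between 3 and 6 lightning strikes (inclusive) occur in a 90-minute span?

0.6083

Over the interval, μ = 2.3 × 1.5 = 3.45 (a 90-minute span = 1.5 hours).
P(3 ≤ N ≤ 6) = Σ_{j=3}^{6} e^(−3.45) · 3.45^j/j! ≈ 0.6083.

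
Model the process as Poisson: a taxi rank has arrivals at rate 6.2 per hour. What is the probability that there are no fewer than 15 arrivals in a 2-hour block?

Over the interval, μ = 6.2 × 2 = 12.4 (a 2-hour block = 2 hours).
P(N ≥ 15) = 1 − P(N ≤ 14) = 1 − Σ_{j=0}^{14} e^(−μ) μ^j/j! ≈ 0.2653.

0.2653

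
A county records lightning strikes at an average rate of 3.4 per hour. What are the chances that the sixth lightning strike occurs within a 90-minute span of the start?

0.4016

Over the interval, μ = 3.4 × 1.5 = 5.1 (a 90-minute span = 1.5 hours).
The sixth arrival falls in the interval iff at least 6 events occur there: P(S_6 ≤ t) = P(N ≥ 6) = 1 − P(N ≤ 5) ≈ 0.4016.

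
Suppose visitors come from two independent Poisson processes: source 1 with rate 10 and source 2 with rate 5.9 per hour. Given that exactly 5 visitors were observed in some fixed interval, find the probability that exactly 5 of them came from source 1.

0.0984

Given the total, each event is independently from source 1 with probability p = λ_1/(λ_1+λ_2) = 10/15.9 ≈ 0.6289.
So K ~ Binomial(5, 10/15.9): P(K = 5) = C(5,5) · (10/15.9)^5 · (5.9/15.9)^0 ≈ 0.0984.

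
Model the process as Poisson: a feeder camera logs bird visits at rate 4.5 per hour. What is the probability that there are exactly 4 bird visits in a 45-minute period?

0.1850

Over the interval, μ = 4.5 × 0.75 = 3.375 (a 45-minute period = 0.75 hours).
P(N = 4) = e^(−μ) μ^4/4! = e^(−3.375) · 3.375^4/24 ≈ 0.1850.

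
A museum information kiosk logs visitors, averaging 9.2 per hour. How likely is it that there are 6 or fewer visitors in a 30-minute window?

Over the interval, μ = 9.2 × 0.5 = 4.6 (a 30-minute window = 0.5 hours).
P(N ≤ 6) = Σ_{j=0}^{6} e^(−μ) μ^j/j! ≈ 0.8180.

0.8180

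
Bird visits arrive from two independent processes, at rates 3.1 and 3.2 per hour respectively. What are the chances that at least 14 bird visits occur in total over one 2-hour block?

Independent Poisson processes superpose: combined rate λ = 3.1 + 3.2 = 6.3 per hour.
Over the interval, μ = 6.3 × 2 = 12.6 (a 2-hour block = 2 hours).
P(N ≥ 14) = 1 − P(N ≤ 13) ≈ 0.3831.

0.3831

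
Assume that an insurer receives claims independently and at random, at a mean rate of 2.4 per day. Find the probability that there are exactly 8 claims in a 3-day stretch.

0.1337

Over the interval, μ = 2.4 × 3 = 7.2 (a 3-day stretch = 3 days).
P(N = 8) = e^(−μ) μ^8/8! = e^(−7.2) · 7.2^8/40320 ≈ 0.1337.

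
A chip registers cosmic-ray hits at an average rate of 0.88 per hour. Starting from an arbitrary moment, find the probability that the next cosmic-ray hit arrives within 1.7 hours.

0.7760

Inter-arrival times are exponential with rate λ = 0.88 per hour.
P(T ≤ 1.7) = 1 − e^(−λt) = 1 − e^(−0.88 × 1.7) = 1 − e^(−1.496) ≈ 0.7760.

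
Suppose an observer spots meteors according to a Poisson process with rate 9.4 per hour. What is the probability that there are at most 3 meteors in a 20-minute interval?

Over the interval, μ = 9.4 × 1/3 ≈ 3.13333 (a 20-minute interval = 1/3 hours).
P(N ≤ 3) = Σ_{j=0}^{3} e^(−μ) μ^j/j! ≈ 0.6174.

0.6174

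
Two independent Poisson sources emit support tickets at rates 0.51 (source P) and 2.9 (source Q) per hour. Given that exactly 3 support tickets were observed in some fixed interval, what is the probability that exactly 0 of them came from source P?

Given the total, each event is independently from source P with probability p = λ_P/(λ_P+λ_Q) = 0.51/3.41 ≈ 0.1496.
So K ~ Binomial(3, 0.51/3.41): P(K = 0) = C(3,0) · (0.51/3.41)^0 · (2.9/3.41)^3 ≈ 0.6151.

0.6151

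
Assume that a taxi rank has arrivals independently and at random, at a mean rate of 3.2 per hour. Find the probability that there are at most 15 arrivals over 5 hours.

0.4667

Over the interval, μ = 3.2 × 5 = 16 (5 hours).
P(N ≤ 15) = Σ_{j=0}^{15} e^(−μ) μ^j/j! ≈ 0.4667.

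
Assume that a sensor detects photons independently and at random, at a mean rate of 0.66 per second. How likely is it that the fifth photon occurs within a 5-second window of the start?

0.2374

Over the interval, μ = 0.66 × 5 = 3.3 (a 5-second window = 5 seconds).
The fifth arrival falls in the interval iff at least 5 events occur there: P(S_5 ≤ t) = P(N ≥ 5) = 1 − P(N ≤ 4) ≈ 0.2374.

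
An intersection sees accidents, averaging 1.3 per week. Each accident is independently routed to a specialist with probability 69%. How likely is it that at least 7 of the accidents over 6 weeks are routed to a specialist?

0.2955

Thinning: the accidents that are routed to a specialist themselves form a Poisson process with rate 0.69 × 1.3 = 0.897 per week.
Over the interval, μ = 0.897 × 6 = 5.382 (6 weeks).
P(N ≥ 7) = 1 − P(N ≤ 6) ≈ 0.2955.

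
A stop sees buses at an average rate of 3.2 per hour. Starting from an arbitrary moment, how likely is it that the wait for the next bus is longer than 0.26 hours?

The wait for the next event is exponential with rate λ = 3.2 per hour.
P(T > 0.26) = e^(−λt) = e^(−3.2 × 0.26) = e^(−0.832) ≈ 0.4352.

0.4352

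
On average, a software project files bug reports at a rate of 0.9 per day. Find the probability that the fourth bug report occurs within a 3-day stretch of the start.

Over the interval, μ = 0.9 × 3 = 2.7 (a 3-day stretch = 3 days).
The fourth arrival falls in the interval iff at least 4 events occur there: P(S_4 ≤ t) = P(N ≥ 4) = 1 − P(N ≤ 3) ≈ 0.2859.

0.2859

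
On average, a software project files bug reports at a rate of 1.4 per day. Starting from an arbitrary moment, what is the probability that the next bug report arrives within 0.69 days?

Inter-arrival times are exponential with rate λ = 1.4 per day.
P(T ≤ 0.69) = 1 − e^(−λt) = 1 − e^(−1.4 × 0.69) = 1 − e^(−0.966) ≈ 0.6194.

0.6194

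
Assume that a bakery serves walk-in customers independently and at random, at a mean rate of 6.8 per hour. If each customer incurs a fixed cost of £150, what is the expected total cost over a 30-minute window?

£510

E[N] = 6.8 × 0.5 = 3.4 (a 30-minute window = 0.5 hours); E[cost] = 3.4 × £150 = £510.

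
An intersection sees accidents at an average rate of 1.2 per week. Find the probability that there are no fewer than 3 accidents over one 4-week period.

0.8575

Over the interval, μ = 1.2 × 4 = 4.8 (a 4-week period = 4 weeks).
P(N ≥ 3) = 1 − P(N ≤ 2) = 1 − Σ_{j=0}^{2} e^(−μ) μ^j/j! ≈ 0.8575.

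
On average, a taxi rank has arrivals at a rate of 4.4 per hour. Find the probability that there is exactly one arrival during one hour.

0.0540

With mean μ = 4.4 per hour,
P(N = 1) = e^(−μ) μ^1/1! = e^(−4.4) · 4.4^1/1 ≈ 0.0540.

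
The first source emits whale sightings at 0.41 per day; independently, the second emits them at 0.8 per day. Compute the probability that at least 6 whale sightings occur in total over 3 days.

Independent Poisson processes superpose: combined rate λ = 0.41 + 0.8 = 1.21 per day.
Over the interval, μ = 1.21 × 3 = 3.63 (3 days).
P(N ≥ 6) = 1 − P(N ≤ 5) ≈ 0.1600.

0.1600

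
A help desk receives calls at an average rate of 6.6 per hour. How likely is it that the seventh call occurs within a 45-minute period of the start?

Over the interval, μ = 6.6 × 0.75 = 4.95 (a 45-minute period = 0.75 hours).
The seventh arrival falls in the interval iff at least 7 events occur there: P(S_7 ≤ t) = P(N ≥ 7) = 1 − P(N ≤ 6) ≈ 0.2305.

0.2305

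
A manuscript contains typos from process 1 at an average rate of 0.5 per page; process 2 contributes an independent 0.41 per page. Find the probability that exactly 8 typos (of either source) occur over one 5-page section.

0.0481

Independent Poisson processes superpose: combined rate λ = 0.5 + 0.41 = 0.91 per page.
Over the interval, μ = 0.91 × 5 = 4.55 (a 5-page section = 5 pages).
P(N = 8) = e^(−4.55) · 4.55^8/8! ≈ 0.0481.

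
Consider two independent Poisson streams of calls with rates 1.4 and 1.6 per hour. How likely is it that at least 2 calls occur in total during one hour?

Independent Poisson processes superpose: combined rate λ = 1.4 + 1.6 = 3 per hour.
So μ = 3.
P(N ≥ 2) = 1 − P(N ≤ 1) ≈ 0.8009.

0.8009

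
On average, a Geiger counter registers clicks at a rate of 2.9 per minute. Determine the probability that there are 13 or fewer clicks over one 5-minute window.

0.4125

Over the interval, μ = 2.9 × 5 = 14.5 (a 5-minute window = 5 minutes).
P(N ≤ 13) = Σ_{j=0}^{13} e^(−μ) μ^j/j! ≈ 0.4125.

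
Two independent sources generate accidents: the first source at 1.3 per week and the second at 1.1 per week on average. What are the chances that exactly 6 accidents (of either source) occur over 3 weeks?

Independent Poisson processes superpose: combined rate λ = 1.3 + 1.1 = 2.4 per week.
Over the interval, μ = 2.4 × 3 = 7.2 (3 weeks).
P(N = 6) = e^(−7.2) · 7.2^6/6! ≈ 0.1445.

0.1445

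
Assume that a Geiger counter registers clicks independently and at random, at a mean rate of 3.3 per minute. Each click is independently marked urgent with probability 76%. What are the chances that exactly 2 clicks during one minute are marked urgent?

Thinning: the clicks that are marked urgent themselves form a Poisson process with rate 0.76 × 3.3 = 2.508 per minute.
So μ = 2.508.
P(N = 2) = e^(−2.508) · 2.508^2/2! ≈ 0.2561.

0.2561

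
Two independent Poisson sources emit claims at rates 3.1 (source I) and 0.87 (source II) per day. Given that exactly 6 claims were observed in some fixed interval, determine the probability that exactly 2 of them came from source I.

0.0211

Given the total, each event is independently from source I with probability p = λ_I/(λ_I+λ_II) = 3.1/3.97 ≈ 0.7809.
So K ~ Binomial(6, 3.1/3.97): P(K = 2) = C(6,2) · (3.1/3.97)^2 · (0.87/3.97)^4 ≈ 0.0211.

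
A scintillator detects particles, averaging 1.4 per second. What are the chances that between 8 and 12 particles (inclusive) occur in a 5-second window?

0.3743

Over the interval, μ = 1.4 × 5 = 7 (a 5-second window = 5 seconds).
P(8 ≤ N ≤ 12) = Σ_{j=8}^{12} e^(−7) · 7^j/j! ≈ 0.3743.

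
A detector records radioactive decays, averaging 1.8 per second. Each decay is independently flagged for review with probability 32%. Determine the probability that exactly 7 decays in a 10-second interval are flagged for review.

0.1315

Thinning: the decays that are flagged for review themselves form a Poisson process with rate 0.32 × 1.8 = 0.576 per second.
Over the interval, μ = 0.576 × 10 = 5.76 (a 10-second interval = 10 seconds).
P(N = 7) = e^(−5.76) · 5.76^7/7! ≈ 0.1315.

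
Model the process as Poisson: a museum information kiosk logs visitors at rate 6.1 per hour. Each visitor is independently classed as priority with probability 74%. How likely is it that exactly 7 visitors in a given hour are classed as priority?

Thinning: the visitors that are classed as priority themselves form a Poisson process with rate 0.74 × 6.1 = 4.514 per hour.
So μ = 4.514.
P(N = 7) = e^(−4.514) · 4.514^7/7! ≈ 0.0830.

0.0830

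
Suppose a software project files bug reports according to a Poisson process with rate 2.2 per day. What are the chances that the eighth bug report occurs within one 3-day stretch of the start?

Over the interval, μ = 2.2 × 3 = 6.6 (a 3-day stretch = 3 days).
The eighth arrival falls in the interval iff at least 8 events occur there: P(S_8 ≤ t) = P(N ≥ 8) = 1 − P(N ≤ 7) ≈ 0.3419.

0.3419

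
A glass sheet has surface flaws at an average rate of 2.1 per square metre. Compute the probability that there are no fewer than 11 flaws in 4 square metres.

Over the interval, μ = 2.1 × 4 = 8.4 (4 square metres).
P(N ≥ 11) = 1 − P(N ≤ 10) = 1 − Σ_{j=0}^{10} e^(−μ) μ^j/j! ≈ 0.2257.

0.2257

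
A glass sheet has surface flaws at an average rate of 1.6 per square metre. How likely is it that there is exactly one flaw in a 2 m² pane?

Over the interval, μ = 1.6 × 2 = 3.2 (a 2 m² pane = 2 square metres).
P(N = 1) = e^(−μ) μ^1/1! = e^(−3.2) · 3.2^1/1 ≈ 0.1304.

0.1304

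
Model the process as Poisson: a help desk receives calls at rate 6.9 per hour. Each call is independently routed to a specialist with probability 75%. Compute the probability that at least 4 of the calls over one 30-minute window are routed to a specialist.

0.2613

Thinning: the calls that are routed to a specialist themselves form a Poisson process with rate 0.75 × 6.9 = 5.175 per hour.
Over the interval, μ = 5.175 × 0.5 = 2.5875 (a 30-minute window = 0.5 hours).
P(N ≥ 4) = 1 − P(N ≤ 3) ≈ 0.2613.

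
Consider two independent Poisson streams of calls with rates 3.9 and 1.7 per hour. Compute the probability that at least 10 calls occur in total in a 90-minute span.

Independent Poisson processes superpose: combined rate λ = 3.9 + 1.7 = 5.6 per hour.
Over the interval, μ = 5.6 × 1.5 = 8.4 (a 90-minute span = 1.5 hours).
P(N ≥ 10) = 1 − P(N ≤ 9) ≈ 0.3341.

0.3341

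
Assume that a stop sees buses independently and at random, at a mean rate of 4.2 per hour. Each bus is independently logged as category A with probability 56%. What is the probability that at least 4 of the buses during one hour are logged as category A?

Thinning: the buses that are logged as category A themselves form a Poisson process with rate 0.56 × 4.2 = 2.352 per hour.
So μ = 2.352.
P(N ≥ 4) = 1 − P(N ≤ 3) ≈ 0.2113.

0.2113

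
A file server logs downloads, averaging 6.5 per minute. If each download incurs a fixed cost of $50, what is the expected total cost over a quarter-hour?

$4875

E[N] = 6.5 × 15 = 97.5 (a quarter-hour = 15 minutes); E[cost] = 97.5 × $50 = $4875.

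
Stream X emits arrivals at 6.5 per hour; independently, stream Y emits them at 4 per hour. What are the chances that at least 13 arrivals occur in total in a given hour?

Independent Poisson processes superpose: combined rate λ = 6.5 + 4 = 10.5 per hour.
So μ = 10.5.
P(N ≥ 13) = 1 − P(N ≤ 12) ≈ 0.2580.

0.2580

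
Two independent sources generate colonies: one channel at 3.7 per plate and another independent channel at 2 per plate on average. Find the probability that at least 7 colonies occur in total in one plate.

0.3456

Independent Poisson processes superpose: combined rate λ = 3.7 + 2 = 5.7 per plate.
So μ = 5.7.
P(N ≥ 7) = 1 − P(N ≤ 6) ≈ 0.3456.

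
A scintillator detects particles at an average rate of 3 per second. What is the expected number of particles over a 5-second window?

15

E[N] = λt = 3 × 5 = 15 (a 5-second window = 5 seconds).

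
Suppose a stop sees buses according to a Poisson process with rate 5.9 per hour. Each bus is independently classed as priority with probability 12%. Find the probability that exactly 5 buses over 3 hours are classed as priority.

Thinning: the buses that are classed as priority themselves form a Poisson process with rate 0.12 × 5.9 = 0.708 per hour.
Over the interval, μ = 0.708 × 3 = 2.124 (3 hours).
P(N = 5) = e^(−2.124) · 2.124^5/5! ≈ 0.0431.

0.0431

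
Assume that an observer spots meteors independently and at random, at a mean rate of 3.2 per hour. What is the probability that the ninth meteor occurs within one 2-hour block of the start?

0.1967

Over the interval, μ = 3.2 × 2 = 6.4 (a 2-hour block = 2 hours).
The ninth arrival falls in the interval iff at least 9 events occur there: P(S_9 ≤ t) = P(N ≥ 9) = 1 − P(N ≤ 8) ≈ 0.1967.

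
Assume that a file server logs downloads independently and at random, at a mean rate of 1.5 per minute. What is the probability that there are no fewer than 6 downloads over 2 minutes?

0.0839

Over the interval, μ = 1.5 × 2 = 3 (2 minutes).
P(N ≥ 6) = 1 − P(N ≤ 5) = 1 − Σ_{j=0}^{5} e^(−μ) μ^j/j! ≈ 0.0839.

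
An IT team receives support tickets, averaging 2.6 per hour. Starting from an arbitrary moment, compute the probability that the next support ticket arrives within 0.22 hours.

Inter-arrival times are exponential with rate λ = 2.6 per hour.
P(T ≤ 0.22) = 1 − e^(−λt) = 1 − e^(−2.6 × 0.22) = 1 − e^(−0.572) ≈ 0.4356.

0.4356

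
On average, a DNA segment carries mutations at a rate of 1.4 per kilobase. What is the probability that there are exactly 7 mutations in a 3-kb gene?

0.0686

Over the interval, μ = 1.4 × 3 = 4.2 (a 3-kb gene = 3 kilobases).
P(N = 7) = e^(−μ) μ^7/7! = e^(−4.2) · 4.2^7/5040 ≈ 0.0686.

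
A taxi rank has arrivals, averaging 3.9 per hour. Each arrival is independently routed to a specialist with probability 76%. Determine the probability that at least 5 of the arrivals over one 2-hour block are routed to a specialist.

Thinning: the arrivals that are routed to a specialist themselves form a Poisson process with rate 0.76 × 3.9 = 2.964 per hour.
Over the interval, μ = 2.964 × 2 = 5.928 (a 2-hour block = 2 hours).
P(N ≥ 5) = 1 − P(N ≤ 4) ≈ 0.7052.

0.7052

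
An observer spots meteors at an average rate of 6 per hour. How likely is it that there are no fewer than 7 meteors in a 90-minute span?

0.7932

Over the interval, μ = 6 × 1.5 = 9 (a 90-minute span = 1.5 hours).
P(N ≥ 7) = 1 − P(N ≤ 6) = 1 − Σ_{j=0}^{6} e^(−μ) μ^j/j! ≈ 0.7932.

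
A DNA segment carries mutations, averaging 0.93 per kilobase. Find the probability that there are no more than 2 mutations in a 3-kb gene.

0.4718

Over the interval, μ = 0.93 × 3 = 2.79 (a 3-kb gene = 3 kilobases).
P(N ≤ 2) = Σ_{j=0}^{2} e^(−μ) μ^j/j! ≈ 0.4718.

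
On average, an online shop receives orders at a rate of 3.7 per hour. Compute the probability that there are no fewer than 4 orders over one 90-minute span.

Over the interval, μ = 3.7 × 1.5 = 5.55 (a 90-minute span = 1.5 hours).
P(N ≥ 4) = 1 − P(N ≤ 3) = 1 − Σ_{j=0}^{3} e^(−μ) μ^j/j! ≈ 0.8039.

0.8039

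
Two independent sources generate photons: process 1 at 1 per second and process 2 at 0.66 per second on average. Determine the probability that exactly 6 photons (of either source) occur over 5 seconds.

0.1128

Independent Poisson processes superpose: combined rate λ = 1 + 0.66 = 1.66 per second.
Over the interval, μ = 1.66 × 5 = 8.3 (5 seconds).
P(N = 6) = e^(−8.3) · 8.3^6/6! ≈ 0.1128.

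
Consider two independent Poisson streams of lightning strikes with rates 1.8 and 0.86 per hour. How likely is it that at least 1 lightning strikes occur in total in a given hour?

Independent Poisson processes superpose: combined rate λ = 1.8 + 0.86 = 2.66 per hour.
So μ = 2.66.
P(N ≥ 1) = 1 − P(N ≤ 0) ≈ 0.9301.

0.9301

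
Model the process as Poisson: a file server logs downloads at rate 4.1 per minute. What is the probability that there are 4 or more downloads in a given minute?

0.5858

With mean μ = 4.1 per minute,
P(N ≥ 4) = 1 − P(N ≤ 3) = 1 − Σ_{j=0}^{3} e^(−μ) μ^j/j! ≈ 0.5858.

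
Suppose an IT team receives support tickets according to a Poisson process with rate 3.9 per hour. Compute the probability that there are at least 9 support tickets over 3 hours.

Over the interval, μ = 3.9 × 3 = 11.7 (3 hours).
P(N ≥ 9) = 1 − P(N ≤ 8) = 1 − Σ_{j=0}^{8} e^(−μ) μ^j/j! ≈ 0.8243.

0.8243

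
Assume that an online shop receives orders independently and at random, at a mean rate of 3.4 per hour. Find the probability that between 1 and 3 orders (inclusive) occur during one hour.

With mean μ = 3.4 per hour,
P(1 ≤ N ≤ 3) = Σ_{j=1}^{3} e^(−3.4) · 3.4^j/j! ≈ 0.5250.

0.5250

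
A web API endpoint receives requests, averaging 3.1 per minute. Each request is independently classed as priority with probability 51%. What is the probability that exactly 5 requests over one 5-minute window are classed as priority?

0.0949

Thinning: the requests that are classed as priority themselves form a Poisson process with rate 0.51 × 3.1 = 1.581 per minute.
Over the interval, μ = 1.581 × 5 = 7.905 (a 5-minute window = 5 minutes).
P(N = 5) = e^(−7.905) · 7.905^5/5! ≈ 0.0949.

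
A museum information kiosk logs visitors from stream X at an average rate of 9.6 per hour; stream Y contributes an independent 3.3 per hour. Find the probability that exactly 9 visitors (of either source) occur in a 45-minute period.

0.1286

Independent Poisson processes superpose: combined rate λ = 9.6 + 3.3 = 12.9 per hour.
Over the interval, μ = 12.9 × 0.75 = 9.675 (a 45-minute period = 0.75 hours).
P(N = 9) = e^(−9.675) · 9.675^9/9! ≈ 0.1286.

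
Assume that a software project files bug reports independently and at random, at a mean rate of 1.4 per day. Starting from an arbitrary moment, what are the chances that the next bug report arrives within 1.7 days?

Inter-arrival times are exponential with rate λ = 1.4 per day.
P(T ≤ 1.7) = 1 − e^(−λt) = 1 − e^(−1.4 × 1.7) = 1 − e^(−2.38) ≈ 0.9074.

0.9074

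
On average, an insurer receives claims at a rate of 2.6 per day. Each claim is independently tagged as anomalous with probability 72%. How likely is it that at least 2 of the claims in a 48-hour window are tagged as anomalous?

0.8878

Thinning: the claims that are tagged as anomalous themselves form a Poisson process with rate 0.72 × 2.6 = 1.872 per day.
Over the interval, μ = 1.872 × 2 = 3.744 (a 48-hour window = 2 days).
P(N ≥ 2) = 1 − P(N ≤ 1) ≈ 0.8878.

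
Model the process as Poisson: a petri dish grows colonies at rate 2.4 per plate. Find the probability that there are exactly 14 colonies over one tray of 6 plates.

0.1054

Over the interval, μ = 2.4 × 6 = 14.4 (a tray of 6 plates = 6 plates).
P(N = 14) = e^(−μ) μ^14/14! = e^(−14.4) · 14.4^14/87178291200 ≈ 0.1054.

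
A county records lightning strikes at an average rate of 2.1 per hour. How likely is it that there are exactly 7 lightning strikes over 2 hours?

0.0686

Over the interval, μ = 2.1 × 2 = 4.2 (2 hours).
P(N = 7) = e^(−μ) μ^7/7! = e^(−4.2) · 4.2^7/5040 ≈ 0.0686.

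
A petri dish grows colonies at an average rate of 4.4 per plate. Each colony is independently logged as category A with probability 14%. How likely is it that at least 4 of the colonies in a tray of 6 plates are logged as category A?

0.5050

Thinning: the colonies that are logged as category A themselves form a Poisson process with rate 0.14 × 4.4 = 0.616 per plate.
Over the interval, μ = 0.616 × 6 = 3.696 (a tray of 6 plates = 6 plates).
P(N ≥ 4) = 1 − P(N ≤ 3) ≈ 0.5050.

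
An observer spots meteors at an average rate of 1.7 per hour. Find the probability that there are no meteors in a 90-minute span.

0.0781

Over the interval, μ = 1.7 × 1.5 = 2.55 (a 90-minute span = 1.5 hours).
P(N = 0) = e^(−μ) μ^0/0! = e^(−2.55) · 2.55^0/1 ≈ 0.0781.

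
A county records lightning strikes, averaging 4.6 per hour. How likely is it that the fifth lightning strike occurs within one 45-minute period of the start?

0.2651

Over the interval, μ = 4.6 × 0.75 = 3.45 (a 45-minute period = 0.75 hours).
The fifth arrival falls in the interval iff at least 5 events occur there: P(S_5 ≤ t) = P(N ≥ 5) = 1 − P(N ≤ 4) ≈ 0.2651.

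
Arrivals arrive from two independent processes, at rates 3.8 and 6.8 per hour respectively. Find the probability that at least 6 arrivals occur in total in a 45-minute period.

0.8041

Independent Poisson processes superpose: combined rate λ = 3.8 + 6.8 = 10.6 per hour.
Over the interval, μ = 10.6 × 0.75 = 7.95 (a 45-minute period = 0.75 hours).
P(N ≥ 6) = 1 − P(N ≤ 5) ≈ 0.8041.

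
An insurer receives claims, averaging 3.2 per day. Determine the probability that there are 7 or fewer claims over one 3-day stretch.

Over the interval, μ = 3.2 × 3 = 9.6 (a 3-day stretch = 3 days).
P(N ≤ 7) = Σ_{j=0}^{7} e^(−μ) μ^j/j! ≈ 0.2584.

0.2584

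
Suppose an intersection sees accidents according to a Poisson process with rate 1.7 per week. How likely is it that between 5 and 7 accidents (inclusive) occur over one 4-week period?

0.4365

Over the interval, μ = 1.7 × 4 = 6.8 (a 4-week period = 4 weeks).
P(5 ≤ N ≤ 7) = Σ_{j=5}^{7} e^(−6.8) · 6.8^j/j! ≈ 0.4365.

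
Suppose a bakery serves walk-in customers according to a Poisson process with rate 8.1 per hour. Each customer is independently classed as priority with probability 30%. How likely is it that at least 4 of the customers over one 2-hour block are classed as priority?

Thinning: the customers that are classed as priority themselves form a Poisson process with rate 0.3 × 8.1 = 2.43 per hour.
Over the interval, μ = 2.43 × 2 = 4.86 (a 2-hour block = 2 hours).
P(N ≥ 4) = 1 − P(N ≤ 3) ≈ 0.7148.

0.7148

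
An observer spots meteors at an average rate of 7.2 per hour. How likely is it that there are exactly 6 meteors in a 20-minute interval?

0.0241

Over the interval, μ = 7.2 × 1/3 = 2.4 (a 20-minute interval = 1/3 hours).
P(N = 6) = e^(−μ) μ^6/6! = e^(−2.4) · 2.4^6/720 ≈ 0.0241.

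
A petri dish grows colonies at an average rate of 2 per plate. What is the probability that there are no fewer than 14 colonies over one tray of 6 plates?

Over the interval, μ = 2 × 6 = 12 (a tray of 6 plates = 6 plates).
P(N ≥ 14) = 1 − P(N ≤ 13) = 1 − Σ_{j=0}^{13} e^(−μ) μ^j/j! ≈ 0.3185.

0.3185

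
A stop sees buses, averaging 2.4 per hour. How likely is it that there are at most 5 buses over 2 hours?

0.6510

Over the interval, μ = 2.4 × 2 = 4.8 (2 hours).
P(N ≤ 5) = Σ_{j=0}^{5} e^(−μ) μ^j/j! ≈ 0.6510.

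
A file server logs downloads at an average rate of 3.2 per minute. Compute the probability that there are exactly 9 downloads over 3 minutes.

0.1293

Over the interval, μ = 3.2 × 3 = 9.6 (3 minutes).
P(N = 9) = e^(−μ) μ^9/9! = e^(−9.6) · 9.6^9/362880 ≈ 0.1293.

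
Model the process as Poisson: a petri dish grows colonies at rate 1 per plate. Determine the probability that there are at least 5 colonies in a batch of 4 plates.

Over the interval, μ = 1 × 4 = 4 (a batch of 4 plates = 4 plates).
P(N ≥ 5) = 1 − P(N ≤ 4) = 1 − Σ_{j=0}^{4} e^(−μ) μ^j/j! ≈ 0.3712.

0.3712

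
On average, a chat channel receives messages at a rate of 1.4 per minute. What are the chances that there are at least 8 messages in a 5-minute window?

Over the interval, μ = 1.4 × 5 = 7 (a 5-minute window = 5 minutes).
P(N ≥ 8) = 1 − P(N ≤ 7) = 1 − Σ_{j=0}^{7} e^(−μ) μ^j/j! ≈ 0.4013.

0.4013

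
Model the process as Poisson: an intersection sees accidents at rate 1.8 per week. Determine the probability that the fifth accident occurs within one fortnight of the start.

Over the interval, μ = 1.8 × 2 = 3.6 (a fortnight = 2 weeks).
The fifth arrival falls in the interval iff at least 5 events occur there: P(S_5 ≤ t) = P(N ≥ 5) = 1 − P(N ≤ 4) ≈ 0.2936.

0.2936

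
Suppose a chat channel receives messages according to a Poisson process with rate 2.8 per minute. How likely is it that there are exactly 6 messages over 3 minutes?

Over the interval, μ = 2.8 × 3 = 8.4 (3 minutes).
P(N = 6) = e^(−μ) μ^6/6! = e^(−8.4) · 8.4^6/720 ≈ 0.1097.

0.1097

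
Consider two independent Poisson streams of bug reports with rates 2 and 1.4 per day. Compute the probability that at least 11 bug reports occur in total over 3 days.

0.4420

Independent Poisson processes superpose: combined rate λ = 2 + 1.4 = 3.4 per day.
Over the interval, μ = 3.4 × 3 = 10.2 (3 days).
P(N ≥ 11) = 1 − P(N ≤ 10) ≈ 0.4420.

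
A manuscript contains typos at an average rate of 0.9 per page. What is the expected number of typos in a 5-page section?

4.5

E[N] = λt = 0.9 × 5 = 4.5 (a 5-page section = 5 pages).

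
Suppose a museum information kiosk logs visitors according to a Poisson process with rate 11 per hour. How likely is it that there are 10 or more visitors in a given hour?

0.6595

With mean μ = 11 per hour,
P(N ≥ 10) = 1 − P(N ≤ 9) = 1 − Σ_{j=0}^{9} e^(−μ) μ^j/j! ≈ 0.6595.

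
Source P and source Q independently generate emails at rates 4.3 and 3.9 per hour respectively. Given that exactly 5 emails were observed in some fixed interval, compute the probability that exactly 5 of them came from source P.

Given the total, each event is independently from source P with probability p = λ_P/(λ_P+λ_Q) = 4.3/8.2 ≈ 0.5244.
So K ~ Binomial(5, 4.3/8.2): P(K = 5) = C(5,5) · (4.3/8.2)^5 · (3.9/8.2)^0 ≈ 0.0397.

0.0397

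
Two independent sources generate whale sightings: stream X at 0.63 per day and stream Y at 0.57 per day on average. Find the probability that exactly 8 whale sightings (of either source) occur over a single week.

0.1382

Independent Poisson processes superpose: combined rate λ = 0.63 + 0.57 = 1.2 per day.
Over the interval, μ = 1.2 × 7 = 8.4 (a week = 7 days).
P(N = 8) = e^(−8.4) · 8.4^8/8! ≈ 0.1382.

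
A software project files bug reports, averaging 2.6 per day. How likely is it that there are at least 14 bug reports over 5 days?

Over the interval, μ = 2.6 × 5 = 13 (5 days).
P(N ≥ 14) = 1 − P(N ≤ 13) = 1 − Σ_{j=0}^{13} e^(−μ) μ^j/j! ≈ 0.4270.

0.4270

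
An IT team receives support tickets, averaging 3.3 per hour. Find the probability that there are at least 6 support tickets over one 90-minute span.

Over the interval, μ = 3.3 × 1.5 = 4.95 (a 90-minute span = 1.5 hours).
P(N ≥ 6) = 1 − P(N ≤ 5) = 1 − Σ_{j=0}^{5} e^(−μ) μ^j/j! ≈ 0.3753.

0.3753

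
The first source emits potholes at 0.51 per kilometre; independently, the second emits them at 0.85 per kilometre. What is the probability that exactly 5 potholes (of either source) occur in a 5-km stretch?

0.1349

Independent Poisson processes superpose: combined rate λ = 0.51 + 0.85 = 1.36 per kilometre.
Over the interval, μ = 1.36 × 5 = 6.8 (a 5-km stretch = 5 kilometres).
P(N = 5) = e^(−6.8) · 6.8^5/5! ≈ 0.1349.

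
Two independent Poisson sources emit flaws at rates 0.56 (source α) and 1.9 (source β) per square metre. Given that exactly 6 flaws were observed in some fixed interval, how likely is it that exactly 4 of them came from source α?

Given the total, each event is independently from source α with probability p = λ_α/(λ_α+λ_β) = 0.56/2.46 ≈ 0.2276.
So K ~ Binomial(6, 0.56/2.46): P(K = 4) = C(6,4) · (0.56/2.46)^4 · (1.9/2.46)^2 ≈ 0.0240.

0.0240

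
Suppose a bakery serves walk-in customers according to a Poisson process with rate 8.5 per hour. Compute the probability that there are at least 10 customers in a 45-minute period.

0.1121

Over the interval, μ = 8.5 × 0.75 = 6.375 (a 45-minute period = 0.75 hours).
P(N ≥ 10) = 1 − P(N ≤ 9) = 1 − Σ_{j=0}^{9} e^(−μ) μ^j/j! ≈ 0.1121.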